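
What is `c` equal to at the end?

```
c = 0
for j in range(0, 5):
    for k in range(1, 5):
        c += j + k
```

j=0,k=1: c = 0+1 = 1
j=0,k=2: c = 1+2 = 3
j=0,k=3: c = 3+3 = 6
j=0,k=4: c = 6+4 = 10
j=1,k=1: c = 10+2 = 12
j=1,k=2: c = 12+3 = 15
j=1,k=3: c = 15+4 = 19
j=1,k=4: c = 19+5 = 24
j=2,k=1: c = 24+3 = 27
j=2,k=2: c = 27+4 = 31
j=2,k=3: c = 31+5 = 36
j=2,k=4: c = 36+6 = 42
j=3,k=1: c = 42+4 = 46
j=3,k=2: c = 46+5 = 51
j=3,k=3: c = 51+6 = 57
j=3,k=4: c = 57+7 = 64
j=4,k=1: c = 64+5 = 69
j=4,k=2: c = 69+6 = 75
j=4,k=3: c = 75+7 = 82
j=4,k=4: c = 82+8 = 90

90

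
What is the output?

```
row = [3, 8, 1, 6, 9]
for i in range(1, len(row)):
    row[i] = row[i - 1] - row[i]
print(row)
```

i=1: row[1] = 3-8 = -5 → [3, -5, 1, 6, 9]
i=2: row[2] = (-5)-1 = -6 → [3, -5, -6, 6, 9]
i=3: row[3] = (-6)-6 = -12 → [3, -5, -6, -12, 9]
i=4: row[4] = (-12)-9 = -21 → [3, -5, -6, -12, -21]

[3, -5, -6, -12, -21]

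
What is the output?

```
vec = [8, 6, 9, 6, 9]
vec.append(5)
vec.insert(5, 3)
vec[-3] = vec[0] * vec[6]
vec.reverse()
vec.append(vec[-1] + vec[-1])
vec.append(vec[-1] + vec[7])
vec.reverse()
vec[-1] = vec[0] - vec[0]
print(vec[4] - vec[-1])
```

append 5 → [8, 6, 9, 6, 9, 5]
insert 3 at 5 → [8, 6, 9, 6, 9, 3, 5]
vec[-3] = vec[0]*vec[6] = 8*5 = 40 → [8, 6, 9, 6, 40, 3, 5]
reverse → [5, 3, 40, 6, 9, 6, 8]
append vec[-1]+vec[-1] = 8+8 = 16 → [5, 3, 40, 6, 9, 6, 8, 16]
append vec[-1]+vec[7] = 16+16 = 32 → [5, 3, 40, 6, 9, 6, 8, 16, 32]
reverse → [32, 16, 8, 6, 9, 6, 40, 3, 5]
vec[-1] = vec[0]-vec[0] = 32-32 = 0 → [32, 16, 8, 6, 9, 6, 40, 3, 0]
vec[4]-vec[-1] = 9-0 = 9

9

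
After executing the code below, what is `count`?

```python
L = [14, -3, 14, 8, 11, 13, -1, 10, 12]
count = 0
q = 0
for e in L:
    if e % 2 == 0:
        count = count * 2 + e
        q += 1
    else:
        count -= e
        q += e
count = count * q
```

e=14: even, count = 0*2+14 = 14; q=1
e=-3: not even, count = 14-(-3) = 17; q=-2
e=14: even, count = 17*2+14 = 48; q=-1
e=8: even, count = 48*2+8 = 104; q=0
e=11: not even, count = 104-11 = 93; q=11
e=13: not even, count = 93-13 = 80; q=24
e=-1: not even, count = 80-(-1) = 81; q=23
e=10: even, count = 81*2+10 = 172; q=24
e=12: even, count = 172*2+12 = 356; q=25
count*q = 356*25 = 8900

8900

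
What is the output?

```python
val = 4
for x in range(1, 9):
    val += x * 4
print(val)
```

148

x=1: val = 4+1*4 = 8
x=2: val = 8+2*4 = 16
x=3: val = 16+3*4 = 28
x=4: val = 28+4*4 = 44
x=5: val = 44+5*4 = 64
x=6: val = 64+6*4 = 88
x=7: val = 88+7*4 = 116
x=8: val = 116+8*4 = 148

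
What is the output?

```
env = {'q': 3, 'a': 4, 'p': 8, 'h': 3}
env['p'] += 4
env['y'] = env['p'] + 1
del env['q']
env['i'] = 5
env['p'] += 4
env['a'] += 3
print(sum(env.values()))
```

44

env['p'] = 8+4 = 12 → {'q': 3, 'a': 4, 'p': 12, 'h': 3}
env['y'] = env['p']+1 = 13 → {'q': 3, 'a': 4, 'p': 12, 'h': 3, 'y': 13}
del 'q' → {'a': 4, 'p': 12, 'h': 3, 'y': 13}
env['i'] = 5 → {'a': 4, 'p': 12, 'h': 3, 'y': 13, 'i': 5}
env['p'] = 12+4 = 16 → {'a': 4, 'p': 16, 'h': 3, 'y': 13, 'i': 5}
env['a'] = 4+3 = 7 → {'a': 7, 'p': 16, 'h': 3, 'y': 13, 'i': 5}
sum of values = 44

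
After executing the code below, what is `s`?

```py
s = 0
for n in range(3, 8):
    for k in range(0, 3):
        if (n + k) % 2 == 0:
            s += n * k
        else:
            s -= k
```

27

n=3,k=0: odd sum, s = 0-0 = 0
n=3,k=1: even sum, s = 0+3 = 3
n=3,k=2: odd sum, s = 3-2 = 1
n=4,k=0: even sum, s = 1+0 = 1
n=4,k=1: odd sum, s = 1-1 = 0
n=4,k=2: even sum, s = 0+8 = 8
n=5,k=0: odd sum, s = 8-0 = 8
n=5,k=1: even sum, s = 8+5 = 13
n=5,k=2: odd sum, s = 13-2 = 11
n=6,k=0: even sum, s = 11+0 = 11
n=6,k=1: odd sum, s = 11-1 = 10
n=6,k=2: even sum, s = 10+12 = 22
n=7,k=0: odd sum, s = 22-0 = 22
n=7,k=1: even sum, s = 22+7 = 29
n=7,k=2: odd sum, s = 29-2 = 27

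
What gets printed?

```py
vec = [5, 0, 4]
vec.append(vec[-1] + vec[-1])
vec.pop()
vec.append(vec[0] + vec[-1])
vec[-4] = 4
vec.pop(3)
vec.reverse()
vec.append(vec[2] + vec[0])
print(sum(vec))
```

16

append vec[-1]+vec[-1] = 4+4 = 8 → [5, 0, 4, 8]
pop() removes 8 → [5, 0, 4]
append vec[0]+vec[-1] = 5+4 = 9 → [5, 0, 4, 9]
vec[-4] = 4 → [4, 0, 4, 9]
pop(3) removes 9 → [4, 0, 4]
reverse → [4, 0, 4]
append vec[2]+vec[0] = 4+4 = 8 → [4, 0, 4, 8]
sum = 16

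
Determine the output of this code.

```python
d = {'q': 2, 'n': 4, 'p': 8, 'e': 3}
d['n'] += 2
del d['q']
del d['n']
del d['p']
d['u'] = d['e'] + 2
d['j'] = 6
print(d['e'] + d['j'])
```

9

d['n'] = 4+2 = 6 → {'q': 2, 'n': 6, 'p': 8, 'e': 3}
del 'q' → {'n': 6, 'p': 8, 'e': 3}
del 'n' → {'p': 8, 'e': 3}
del 'p' → {'e': 3}
d['u'] = d['e']+2 = 5 → {'e': 3, 'u': 5}
d['j'] = 6 → {'e': 3, 'u': 5, 'j': 6}
d['e']+d['j'] = 3+6 = 9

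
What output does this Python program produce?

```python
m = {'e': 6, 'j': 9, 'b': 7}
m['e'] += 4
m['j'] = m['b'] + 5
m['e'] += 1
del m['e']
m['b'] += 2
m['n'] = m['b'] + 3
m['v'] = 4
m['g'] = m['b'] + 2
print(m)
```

m['e'] = 6+4 = 10 → {'e': 10, 'j': 9, 'b': 7}
m['j'] = m['b']+5 = 12 → {'e': 10, 'j': 12, 'b': 7}
m['e'] = 10+1 = 11 → {'e': 11, 'j': 12, 'b': 7}
del 'e' → {'j': 12, 'b': 7}
m['b'] = 7+2 = 9 → {'j': 12, 'b': 9}
m['n'] = m['b']+3 = 12 → {'j': 12, 'b': 9, 'n': 12}
m['v'] = 4 → {'j': 12, 'b': 9, 'n': 12, 'v': 4}
m['g'] = m['b']+2 = 11 → {'j': 12, 'b': 9, 'n': 12, 'v': 4, 'g': 11}

{'j': 12, 'b': 9, 'n': 12, 'v': 4, 'g': 11}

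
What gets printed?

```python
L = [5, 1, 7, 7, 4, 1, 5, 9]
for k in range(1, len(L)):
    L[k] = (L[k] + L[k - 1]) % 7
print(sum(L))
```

k=1: L[1] = (1+5)%7 = 6 → [5, 6, 7, 7, 4, 1, 5, 9]
k=2: L[2] = (7+6)%7 = 6 → [5, 6, 6, 7, 4, 1, 5, 9]
k=3: L[3] = (7+6)%7 = 6 → [5, 6, 6, 6, 4, 1, 5, 9]
k=4: L[4] = (4+6)%7 = 3 → [5, 6, 6, 6, 3, 1, 5, 9]
k=5: L[5] = (1+3)%7 = 4 → [5, 6, 6, 6, 3, 4, 5, 9]
k=6: L[6] = (5+4)%7 = 2 → [5, 6, 6, 6, 3, 4, 2, 9]
k=7: L[7] = (9+2)%7 = 4 → [5, 6, 6, 6, 3, 4, 2, 4]
sum = 36

36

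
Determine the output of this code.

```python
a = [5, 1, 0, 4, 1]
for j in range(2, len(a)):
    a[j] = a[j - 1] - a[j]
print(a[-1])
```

j=2: a[2] = 1-0 = 1 → [5, 1, 1, 4, 1]
j=3: a[3] = 1-4 = -3 → [5, 1, 1, -3, 1]
j=4: a[4] = (-3)-1 = -4 → [5, 1, 1, -3, -4]

-4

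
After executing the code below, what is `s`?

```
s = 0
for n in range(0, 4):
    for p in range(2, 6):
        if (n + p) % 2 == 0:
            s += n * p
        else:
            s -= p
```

n=0,p=2: even sum, s = 0+0 = 0
n=0,p=3: odd sum, s = 0-3 = -3
n=0,p=4: even sum, s = (-3)+0 = -3
n=0,p=5: odd sum, s = (-3)-5 = -8
n=1,p=2: odd sum, s = (-8)-2 = -10
n=1,p=3: even sum, s = (-10)+3 = -7
n=1,p=4: odd sum, s = (-7)-4 = -11
n=1,p=5: even sum, s = (-11)+5 = -6
n=2,p=2: even sum, s = (-6)+4 = -2
n=2,p=3: odd sum, s = (-2)-3 = -5
n=2,p=4: even sum, s = (-5)+8 = 3
n=2,p=5: odd sum, s = 3-5 = -2
n=3,p=2: odd sum, s = (-2)-2 = -4
n=3,p=3: even sum, s = (-4)+9 = 5
n=3,p=4: odd sum, s = 5-4 = 1
n=3,p=5: even sum, s = 1+15 = 16

16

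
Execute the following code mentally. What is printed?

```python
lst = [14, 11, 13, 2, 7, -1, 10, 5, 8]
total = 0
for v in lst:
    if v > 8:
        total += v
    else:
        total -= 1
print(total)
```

43

v=14: >8, total = 0+14 = 14
v=11: >8, total = 14+11 = 25
v=13: >8, total = 25+13 = 38
v=2: not >8, total = 38-1 = 37
v=7: not >8, total = 37-1 = 36
v=-1: not >8, total = 36-1 = 35
v=10: >8, total = 35+10 = 45
v=5: not >8, total = 45-1 = 44
v=8: not >8, total = 44-1 = 43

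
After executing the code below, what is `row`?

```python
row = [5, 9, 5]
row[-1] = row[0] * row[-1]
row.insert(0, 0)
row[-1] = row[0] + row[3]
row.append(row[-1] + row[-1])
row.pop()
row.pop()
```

[0, 5, 9]

row[-1] = row[0]*row[-1] = 5*5 = 25 → [5, 9, 25]
insert 0 at 0 → [0, 5, 9, 25]
row[-1] = row[0]+row[3] = 0+25 = 25 → [0, 5, 9, 25]
append row[-1]+row[-1] = 25+25 = 50 → [0, 5, 9, 25, 50]
pop() removes 50 → [0, 5, 9, 25]
pop() removes 25 → [0, 5, 9]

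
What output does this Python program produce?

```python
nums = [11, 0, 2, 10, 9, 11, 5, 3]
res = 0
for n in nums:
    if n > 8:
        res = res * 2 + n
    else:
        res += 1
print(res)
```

n=11: >8, res = 0*2+11 = 11
n=0: not >8, res = 11+1 = 12
n=2: not >8, res = 12+1 = 13
n=10: >8, res = 13*2+10 = 36
n=9: >8, res = 36*2+9 = 81
n=11: >8, res = 81*2+11 = 173
n=5: not >8, res = 173+1 = 174
n=3: not >8, res = 174+1 = 175

175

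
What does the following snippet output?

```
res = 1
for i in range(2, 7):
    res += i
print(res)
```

i=2: res = 1+2 = 3
i=3: res = 3+3 = 6
i=4: res = 6+4 = 10
i=5: res = 10+5 = 15
i=6: res = 15+6 = 21

21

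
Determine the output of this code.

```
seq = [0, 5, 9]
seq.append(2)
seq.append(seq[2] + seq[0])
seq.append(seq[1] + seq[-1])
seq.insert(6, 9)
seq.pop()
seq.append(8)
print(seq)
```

append 2 → [0, 5, 9, 2]
append seq[2]+seq[0] = 9+0 = 9 → [0, 5, 9, 2, 9]
append seq[1]+seq[-1] = 5+9 = 14 → [0, 5, 9, 2, 9, 14]
insert 9 at 6 → [0, 5, 9, 2, 9, 14, 9]
pop() removes 9 → [0, 5, 9, 2, 9, 14]
append 8 → [0, 5, 9, 2, 9, 14, 8]

[0, 5, 9, 2, 9, 14, 8]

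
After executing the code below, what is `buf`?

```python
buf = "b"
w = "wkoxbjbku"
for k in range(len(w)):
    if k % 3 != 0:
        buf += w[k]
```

k=0: skip
k=1: add 'k' → 'bk'
k=2: add 'o' → 'bko'
k=3: skip
k=4: add 'b' → 'bkob'
k=5: add 'j' → 'bkobj'
k=6: skip
k=7: add 'k' → 'bkobjk'
k=8: add 'u' → 'bkobjku'

'bkobjku'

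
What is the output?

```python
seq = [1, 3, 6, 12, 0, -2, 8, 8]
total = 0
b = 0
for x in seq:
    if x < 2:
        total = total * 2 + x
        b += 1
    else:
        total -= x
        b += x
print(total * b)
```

x=1: <2, total = 0*2+1 = 1; b=1
x=3: not <2, total = 1-3 = -2; b=4
x=6: not <2, total = (-2)-6 = -8; b=10
x=12: not <2, total = (-8)-12 = -20; b=22
x=0: <2, total = (-20)*2+0 = -40; b=23
x=-2: <2, total = (-40)*2+(-2) = -82; b=24
x=8: not <2, total = (-82)-8 = -90; b=32
x=8: not <2, total = (-90)-8 = -98; b=40
total*b = (-98)*40 = -3920

-3920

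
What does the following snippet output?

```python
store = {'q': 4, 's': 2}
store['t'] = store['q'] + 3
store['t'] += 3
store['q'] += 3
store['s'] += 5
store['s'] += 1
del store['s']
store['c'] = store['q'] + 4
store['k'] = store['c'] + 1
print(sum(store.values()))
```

40

store['t'] = store['q']+3 = 7 → {'q': 4, 's': 2, 't': 7}
store['t'] = 7+3 = 10 → {'q': 4, 's': 2, 't': 10}
store['q'] = 4+3 = 7 → {'q': 7, 's': 2, 't': 10}
store['s'] = 2+5 = 7 → {'q': 7, 's': 7, 't': 10}
store['s'] = 7+1 = 8 → {'q': 7, 's': 8, 't': 10}
del 's' → {'q': 7, 't': 10}
store['c'] = store['q']+4 = 11 → {'q': 7, 't': 10, 'c': 11}
store['k'] = store['c']+1 = 12 → {'q': 7, 't': 10, 'c': 11, 'k': 12}
sum of values = 40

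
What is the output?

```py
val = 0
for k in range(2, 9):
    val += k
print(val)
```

35

k=2: val = 0+2 = 2
k=3: val = 2+3 = 5
k=4: val = 5+4 = 9
k=5: val = 9+5 = 14
k=6: val = 14+6 = 20
k=7: val = 20+7 = 27
k=8: val = 27+8 = 35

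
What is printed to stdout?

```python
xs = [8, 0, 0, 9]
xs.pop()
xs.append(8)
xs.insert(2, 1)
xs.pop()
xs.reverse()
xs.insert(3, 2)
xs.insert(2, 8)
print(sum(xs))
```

19

pop() removes 9 → [8, 0, 0]
append 8 → [8, 0, 0, 8]
insert 1 at 2 → [8, 0, 1, 0, 8]
pop() removes 8 → [8, 0, 1, 0]
reverse → [0, 1, 0, 8]
insert 2 at 3 → [0, 1, 0, 2, 8]
insert 8 at 2 → [0, 1, 8, 0, 2, 8]
sum = 19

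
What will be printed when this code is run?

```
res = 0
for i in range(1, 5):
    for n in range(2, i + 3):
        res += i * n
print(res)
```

i=1,n=2: res = 0+2 = 2
i=1,n=3: res = 2+3 = 5
i=2,n=2: res = 5+4 = 9
i=2,n=3: res = 9+6 = 15
i=2,n=4: res = 15+8 = 23
i=3,n=2: res = 23+6 = 29
i=3,n=3: res = 29+9 = 38
i=3,n=4: res = 38+12 = 50
i=3,n=5: res = 50+15 = 65
i=4,n=2: res = 65+8 = 73
i=4,n=3: res = 73+12 = 85
i=4,n=4: res = 85+16 = 101
i=4,n=5: res = 101+20 = 121
i=4,n=6: res = 121+24 = 145

145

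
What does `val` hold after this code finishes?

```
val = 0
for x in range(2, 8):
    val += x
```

27

x=2: val = 0+2 = 2
x=3: val = 2+3 = 5
x=4: val = 5+4 = 9
x=5: val = 9+5 = 14
x=6: val = 14+6 = 20
x=7: val = 20+7 = 27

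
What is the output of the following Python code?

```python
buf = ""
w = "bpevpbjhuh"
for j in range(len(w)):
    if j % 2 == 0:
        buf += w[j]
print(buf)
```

bepju

j=0: add 'b' → 'b'
j=1: skip
j=2: add 'e' → 'be'
j=3: skip
j=4: add 'p' → 'bep'
j=5: skip
j=6: add 'j' → 'bepj'
j=7: skip
j=8: add 'u' → 'bepju'
j=9: skip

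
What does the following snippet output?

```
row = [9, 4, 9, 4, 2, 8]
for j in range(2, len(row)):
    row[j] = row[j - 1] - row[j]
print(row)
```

[9, 4, -5, -9, -11, -19]

j=2: row[2] = 4-9 = -5 → [9, 4, -5, 4, 2, 8]
j=3: row[3] = (-5)-4 = -9 → [9, 4, -5, -9, 2, 8]
j=4: row[4] = (-9)-2 = -11 → [9, 4, -5, -9, -11, 8]
j=5: row[5] = (-11)-8 = -19 → [9, 4, -5, -9, -11, -19]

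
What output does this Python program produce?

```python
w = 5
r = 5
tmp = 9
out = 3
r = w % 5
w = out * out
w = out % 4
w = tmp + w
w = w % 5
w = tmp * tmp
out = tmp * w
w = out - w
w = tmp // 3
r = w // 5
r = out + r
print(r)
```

r = 5%5 = 0
w = 3*3 = 9
w = 3%4 = 3
w = 9+3 = 12
w = 12%5 = 2
w = 9*9 = 81
out = 9*81 = 729
w = 729-81 = 648
w = 9//3 = 3
r = 3//5 = 0
r = 729+0 = 729

729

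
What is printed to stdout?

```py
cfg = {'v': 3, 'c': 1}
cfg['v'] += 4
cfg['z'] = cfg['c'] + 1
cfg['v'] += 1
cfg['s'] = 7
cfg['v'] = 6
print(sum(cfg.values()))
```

16

cfg['v'] = 3+4 = 7 → {'v': 7, 'c': 1}
cfg['z'] = cfg['c']+1 = 2 → {'v': 7, 'c': 1, 'z': 2}
cfg['v'] = 7+1 = 8 → {'v': 8, 'c': 1, 'z': 2}
cfg['s'] = 7 → {'v': 8, 'c': 1, 'z': 2, 's': 7}
cfg['v'] = 6 → {'v': 6, 'c': 1, 'z': 2, 's': 7}
sum of values = 16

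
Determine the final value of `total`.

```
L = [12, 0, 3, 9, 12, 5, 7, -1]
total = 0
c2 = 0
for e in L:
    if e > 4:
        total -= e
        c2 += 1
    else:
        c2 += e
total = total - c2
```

-52

e=12: >4, total = 0-12 = -12; c2=1
e=0: not >4; c2=1
e=3: not >4; c2=4
e=9: >4, total = (-12)-9 = -21; c2=5
e=12: >4, total = (-21)-12 = -33; c2=6
e=5: >4, total = (-33)-5 = -38; c2=7
e=7: >4, total = (-38)-7 = -45; c2=8
e=-1: not >4; c2=7
total-c2 = (-45)-7 = -52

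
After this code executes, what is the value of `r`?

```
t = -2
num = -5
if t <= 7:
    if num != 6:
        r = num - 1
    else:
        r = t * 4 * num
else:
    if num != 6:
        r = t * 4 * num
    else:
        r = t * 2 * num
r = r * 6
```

t=-2, num=-5
t <= 7 is True; num != 6 is True
→ r = num - 1 = -6
r = (-6)*6 = -36

-36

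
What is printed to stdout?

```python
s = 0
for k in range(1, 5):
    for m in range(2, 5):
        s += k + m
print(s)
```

k=1,m=2: s = 0+3 = 3
k=1,m=3: s = 3+4 = 7
k=1,m=4: s = 7+5 = 12
k=2,m=2: s = 12+4 = 16
k=2,m=3: s = 16+5 = 21
k=2,m=4: s = 21+6 = 27
k=3,m=2: s = 27+5 = 32
k=3,m=3: s = 32+6 = 38
k=3,m=4: s = 38+7 = 45
k=4,m=2: s = 45+6 = 51
k=4,m=3: s = 51+7 = 58
k=4,m=4: s = 58+8 = 66

66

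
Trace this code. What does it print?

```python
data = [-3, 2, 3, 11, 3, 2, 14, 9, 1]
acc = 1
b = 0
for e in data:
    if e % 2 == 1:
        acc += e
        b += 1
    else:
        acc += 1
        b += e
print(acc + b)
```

52

e=-3: odd, acc = 1+(-3) = -2; b=1
e=2: not odd, acc = (-2)+1 = -1; b=3
e=3: odd, acc = (-1)+3 = 2; b=4
e=11: odd, acc = 2+11 = 13; b=5
e=3: odd, acc = 13+3 = 16; b=6
e=2: not odd, acc = 16+1 = 17; b=8
e=14: not odd, acc = 17+1 = 18; b=22
e=9: odd, acc = 18+9 = 27; b=23
e=1: odd, acc = 27+1 = 28; b=24
acc+b = 28+24 = 52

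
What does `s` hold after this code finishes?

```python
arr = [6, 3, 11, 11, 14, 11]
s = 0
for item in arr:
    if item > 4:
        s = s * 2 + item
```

267

item=6: >4, s = 0*2+6 = 6
item=3: not >4
item=11: >4, s = 6*2+11 = 23
item=11: >4, s = 23*2+11 = 57
item=14: >4, s = 57*2+14 = 128
item=11: >4, s = 128*2+11 = 267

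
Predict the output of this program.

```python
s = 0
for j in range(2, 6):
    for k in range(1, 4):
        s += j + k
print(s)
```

j=2,k=1: s = 0+3 = 3
j=2,k=2: s = 3+4 = 7
j=2,k=3: s = 7+5 = 12
j=3,k=1: s = 12+4 = 16
j=3,k=2: s = 16+5 = 21
j=3,k=3: s = 21+6 = 27
j=4,k=1: s = 27+5 = 32
j=4,k=2: s = 32+6 = 38
j=4,k=3: s = 38+7 = 45
j=5,k=1: s = 45+6 = 51
j=5,k=2: s = 51+7 = 58
j=5,k=3: s = 58+8 = 66

66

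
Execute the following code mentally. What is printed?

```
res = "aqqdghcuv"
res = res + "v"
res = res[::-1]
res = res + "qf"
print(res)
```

+ 'v' → 'aqqdghcuvv'
reverse → 'vvuchgdqqa'
+ 'qf' → 'vvuchgdqqaqf'

vvuchgdqqaqf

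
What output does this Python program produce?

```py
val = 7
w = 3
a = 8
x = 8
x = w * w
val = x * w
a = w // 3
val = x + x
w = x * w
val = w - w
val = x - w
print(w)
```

27

x = 3*3 = 9
val = 9*3 = 27
a = 3//3 = 1
val = 9+9 = 18
w = 9*3 = 27
val = 27-27 = 0
val = 9-27 = -18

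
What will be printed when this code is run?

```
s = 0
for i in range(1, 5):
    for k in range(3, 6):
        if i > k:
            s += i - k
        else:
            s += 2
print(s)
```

i=1,k=3: not 1>3, s = 0+2 = 2
i=1,k=4: not 1>4, s = 2+2 = 4
i=1,k=5: not 1>5, s = 4+2 = 6
i=2,k=3: not 2>3, s = 6+2 = 8
i=2,k=4: not 2>4, s = 8+2 = 10
i=2,k=5: not 2>5, s = 10+2 = 12
i=3,k=3: not 3>3, s = 12+2 = 14
i=3,k=4: not 3>4, s = 14+2 = 16
i=3,k=5: not 3>5, s = 16+2 = 18
i=4,k=3: 4>3, s = 18+1 = 19
i=4,k=4: not 4>4, s = 19+2 = 21
i=4,k=5: not 4>5, s = 21+2 = 23

23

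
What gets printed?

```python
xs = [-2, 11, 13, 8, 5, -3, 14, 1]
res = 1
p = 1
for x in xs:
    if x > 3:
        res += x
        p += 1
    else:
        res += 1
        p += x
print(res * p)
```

x=-2: not >3, res = 1+1 = 2; p=-1
x=11: >3, res = 2+11 = 13; p=0
x=13: >3, res = 13+13 = 26; p=1
x=8: >3, res = 26+8 = 34; p=2
x=5: >3, res = 34+5 = 39; p=3
x=-3: not >3, res = 39+1 = 40; p=0
x=14: >3, res = 40+14 = 54; p=1
x=1: not >3, res = 54+1 = 55; p=2
res*p = 55*2 = 110

110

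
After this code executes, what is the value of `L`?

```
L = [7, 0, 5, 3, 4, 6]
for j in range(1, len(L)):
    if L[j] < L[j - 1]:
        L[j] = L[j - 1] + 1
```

j=1: 0<7, L[1] = 7+1 = 8 → [7, 8, 5, 3, 4, 6]
j=2: 5<8, L[2] = 8+1 = 9 → [7, 8, 9, 3, 4, 6]
j=3: 3<9, L[3] = 9+1 = 10 → [7, 8, 9, 10, 4, 6]
j=4: 4<10, L[4] = 10+1 = 11 → [7, 8, 9, 10, 11, 6]
j=5: 6<11, L[5] = 11+1 = 12 → [7, 8, 9, 10, 11, 12]

[7, 8, 9, 10, 11, 12]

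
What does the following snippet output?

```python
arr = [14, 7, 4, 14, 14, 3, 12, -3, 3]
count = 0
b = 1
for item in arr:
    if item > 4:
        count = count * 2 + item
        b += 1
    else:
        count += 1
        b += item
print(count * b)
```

item=14: >4, count = 0*2+14 = 14; b=2
item=7: >4, count = 14*2+7 = 35; b=3
item=4: not >4, count = 35+1 = 36; b=7
item=14: >4, count = 36*2+14 = 86; b=8
item=14: >4, count = 86*2+14 = 186; b=9
item=3: not >4, count = 186+1 = 187; b=12
item=12: >4, count = 187*2+12 = 386; b=13
item=-3: not >4, count = 386+1 = 387; b=10
item=3: not >4, count = 387+1 = 388; b=13
count*b = 388*13 = 5044

5044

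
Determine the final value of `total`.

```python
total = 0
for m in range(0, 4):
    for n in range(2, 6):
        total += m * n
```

m=0,n=2: total = 0+0 = 0
m=0,n=3: total = 0+0 = 0
m=0,n=4: total = 0+0 = 0
m=0,n=5: total = 0+0 = 0
m=1,n=2: total = 0+2 = 2
m=1,n=3: total = 2+3 = 5
m=1,n=4: total = 5+4 = 9
m=1,n=5: total = 9+5 = 14
m=2,n=2: total = 14+4 = 18
m=2,n=3: total = 18+6 = 24
m=2,n=4: total = 24+8 = 32
m=2,n=5: total = 32+10 = 42
m=3,n=2: total = 42+6 = 48
m=3,n=3: total = 48+9 = 57
m=3,n=4: total = 57+12 = 69
m=3,n=5: total = 69+15 = 84

84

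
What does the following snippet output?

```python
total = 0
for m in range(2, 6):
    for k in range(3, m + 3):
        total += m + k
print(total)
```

m=2,k=3: total = 0+5 = 5
m=2,k=4: total = 5+6 = 11
m=3,k=3: total = 11+6 = 17
m=3,k=4: total = 17+7 = 24
m=3,k=5: total = 24+8 = 32
m=4,k=3: total = 32+7 = 39
m=4,k=4: total = 39+8 = 47
m=4,k=5: total = 47+9 = 56
m=4,k=6: total = 56+10 = 66
m=5,k=3: total = 66+8 = 74
m=5,k=4: total = 74+9 = 83
m=5,k=5: total = 83+10 = 93
m=5,k=6: total = 93+11 = 104
m=5,k=7: total = 104+12 = 116

116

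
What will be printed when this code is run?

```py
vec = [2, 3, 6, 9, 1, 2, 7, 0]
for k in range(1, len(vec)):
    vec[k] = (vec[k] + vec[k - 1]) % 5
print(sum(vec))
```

7

k=1: vec[1] = (3+2)%5 = 0 → [2, 0, 6, 9, 1, 2, 7, 0]
k=2: vec[2] = (6+0)%5 = 1 → [2, 0, 1, 9, 1, 2, 7, 0]
k=3: vec[3] = (9+1)%5 = 0 → [2, 0, 1, 0, 1, 2, 7, 0]
k=4: vec[4] = (1+0)%5 = 1 → [2, 0, 1, 0, 1, 2, 7, 0]
k=5: vec[5] = (2+1)%5 = 3 → [2, 0, 1, 0, 1, 3, 7, 0]
k=6: vec[6] = (7+3)%5 = 0 → [2, 0, 1, 0, 1, 3, 0, 0]
k=7: vec[7] = (0+0)%5 = 0 → [2, 0, 1, 0, 1, 3, 0, 0]
sum = 7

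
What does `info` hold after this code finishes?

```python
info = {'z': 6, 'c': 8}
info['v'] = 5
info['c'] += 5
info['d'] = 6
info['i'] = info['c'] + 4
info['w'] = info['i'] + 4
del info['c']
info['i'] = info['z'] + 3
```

{'z': 6, 'v': 5, 'd': 6, 'i': 9, 'w': 21}

info['v'] = 5 → {'z': 6, 'c': 8, 'v': 5}
info['c'] = 8+5 = 13 → {'z': 6, 'c': 13, 'v': 5}
info['d'] = 6 → {'z': 6, 'c': 13, 'v': 5, 'd': 6}
info['i'] = info['c']+4 = 17 → {'z': 6, 'c': 13, 'v': 5, 'd': 6, 'i': 17}
info['w'] = info['i']+4 = 21 → {'z': 6, 'c': 13, 'v': 5, 'd': 6, 'i': 17, 'w': 21}
del 'c' → {'z': 6, 'v': 5, 'd': 6, 'i': 17, 'w': 21}
info['i'] = info['z']+3 = 9 → {'z': 6, 'v': 5, 'd': 6, 'i': 9, 'w': 21}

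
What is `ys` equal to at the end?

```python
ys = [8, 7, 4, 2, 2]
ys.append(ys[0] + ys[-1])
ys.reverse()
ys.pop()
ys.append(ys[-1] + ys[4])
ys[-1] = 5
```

[10, 2, 2, 4, 7, 5]

append ys[0]+ys[-1] = 8+2 = 10 → [8, 7, 4, 2, 2, 10]
reverse → [10, 2, 2, 4, 7, 8]
pop() removes 8 → [10, 2, 2, 4, 7]
append ys[-1]+ys[4] = 7+7 = 14 → [10, 2, 2, 4, 7, 14]
ys[-1] = 5 → [10, 2, 2, 4, 7, 5]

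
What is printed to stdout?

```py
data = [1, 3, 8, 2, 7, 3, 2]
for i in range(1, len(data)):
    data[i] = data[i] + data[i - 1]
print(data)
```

[1, 4, 12, 14, 21, 24, 26]

i=1: data[1] = 3+1 = 4 → [1, 4, 8, 2, 7, 3, 2]
i=2: data[2] = 8+4 = 12 → [1, 4, 12, 2, 7, 3, 2]
i=3: data[3] = 2+12 = 14 → [1, 4, 12, 14, 7, 3, 2]
i=4: data[4] = 7+14 = 21 → [1, 4, 12, 14, 21, 3, 2]
i=5: data[5] = 3+21 = 24 → [1, 4, 12, 14, 21, 24, 2]
i=6: data[6] = 2+24 = 26 → [1, 4, 12, 14, 21, 24, 26]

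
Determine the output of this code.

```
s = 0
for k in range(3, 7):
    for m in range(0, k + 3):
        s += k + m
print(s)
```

k=3,m=0: s = 0+3 = 3
k=3,m=1: s = 3+4 = 7
k=3,m=2: s = 7+5 = 12
k=3,m=3: s = 12+6 = 18
k=3,m=4: s = 18+7 = 25
k=3,m=5: s = 25+8 = 33
k=4,m=0: s = 33+4 = 37
k=4,m=1: s = 37+5 = 42
k=4,m=2: s = 42+6 = 48
k=4,m=3: s = 48+7 = 55
k=4,m=4: s = 55+8 = 63
k=4,m=5: s = 63+9 = 72
k=4,m=6: s = 72+10 = 82
k=5,m=0: s = 82+5 = 87
k=5,m=1: s = 87+6 = 93
k=5,m=2: s = 93+7 = 100
k=5,m=3: s = 100+8 = 108
k=5,m=4: s = 108+9 = 117
k=5,m=5: s = 117+10 = 127
k=5,m=6: s = 127+11 = 138
k=5,m=7: s = 138+12 = 150
k=6,m=0: s = 150+6 = 156
k=6,m=1: s = 156+7 = 163
k=6,m=2: s = 163+8 = 171
k=6,m=3: s = 171+9 = 180
k=6,m=4: s = 180+10 = 190
k=6,m=5: s = 190+11 = 201
k=6,m=6: s = 201+12 = 213
k=6,m=7: s = 213+13 = 226
k=6,m=8: s = 226+14 = 240

240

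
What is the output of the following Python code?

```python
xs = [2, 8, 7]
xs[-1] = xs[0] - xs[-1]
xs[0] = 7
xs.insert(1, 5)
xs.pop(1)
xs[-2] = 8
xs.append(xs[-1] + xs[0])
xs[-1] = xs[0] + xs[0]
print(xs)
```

[7, 8, -5, 14]

xs[-1] = xs[0]-xs[-1] = 2-7 = -5 → [2, 8, -5]
xs[0] = 7 → [7, 8, -5]
insert 5 at 1 → [7, 5, 8, -5]
pop(1) removes 5 → [7, 8, -5]
xs[-2] = 8 → [7, 8, -5]
append xs[-1]+xs[0] = (-5)+7 = 2 → [7, 8, -5, 2]
xs[-1] = xs[0]+xs[0] = 7+7 = 14 → [7, 8, -5, 14]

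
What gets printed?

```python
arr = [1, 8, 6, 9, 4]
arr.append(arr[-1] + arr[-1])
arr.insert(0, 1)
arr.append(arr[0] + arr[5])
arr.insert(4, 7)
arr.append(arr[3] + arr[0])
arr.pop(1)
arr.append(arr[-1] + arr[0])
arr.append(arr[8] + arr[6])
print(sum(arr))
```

append arr[-1]+arr[-1] = 4+4 = 8 → [1, 8, 6, 9, 4, 8]
insert 1 at 0 → [1, 1, 8, 6, 9, 4, 8]
append arr[0]+arr[5] = 1+4 = 5 → [1, 1, 8, 6, 9, 4, 8, 5]
insert 7 at 4 → [1, 1, 8, 6, 7, 9, 4, 8, 5]
append arr[3]+arr[0] = 6+1 = 7 → [1, 1, 8, 6, 7, 9, 4, 8, 5, 7]
pop(1) removes 1 → [1, 8, 6, 7, 9, 4, 8, 5, 7]
append arr[-1]+arr[0] = 7+1 = 8 → [1, 8, 6, 7, 9, 4, 8, 5, 7, 8]
append arr[8]+arr[6] = 7+8 = 15 → [1, 8, 6, 7, 9, 4, 8, 5, 7, 8, 15]
sum = 78

78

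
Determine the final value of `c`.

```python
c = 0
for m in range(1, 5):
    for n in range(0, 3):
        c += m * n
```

30

m=1,n=0: c = 0+0 = 0
m=1,n=1: c = 0+1 = 1
m=1,n=2: c = 1+2 = 3
m=2,n=0: c = 3+0 = 3
m=2,n=1: c = 3+2 = 5
m=2,n=2: c = 5+4 = 9
m=3,n=0: c = 9+0 = 9
m=3,n=1: c = 9+3 = 12
m=3,n=2: c = 12+6 = 18
m=4,n=0: c = 18+0 = 18
m=4,n=1: c = 18+4 = 22
m=4,n=2: c = 22+8 = 30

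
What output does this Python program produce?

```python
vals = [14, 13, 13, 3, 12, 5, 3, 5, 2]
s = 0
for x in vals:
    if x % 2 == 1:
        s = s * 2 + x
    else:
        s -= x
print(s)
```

-315

x=14: not odd, s = 0-14 = -14
x=13: odd, s = (-14)*2+13 = -15
x=13: odd, s = (-15)*2+13 = -17
x=3: odd, s = (-17)*2+3 = -31
x=12: not odd, s = (-31)-12 = -43
x=5: odd, s = (-43)*2+5 = -81
x=3: odd, s = (-81)*2+3 = -159
x=5: odd, s = (-159)*2+5 = -313
x=2: not odd, s = (-313)-2 = -315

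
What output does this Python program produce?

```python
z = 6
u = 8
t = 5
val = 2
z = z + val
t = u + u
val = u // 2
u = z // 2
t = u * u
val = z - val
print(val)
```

4

z = 6+2 = 8
t = 8+8 = 16
val = 8//2 = 4
u = 8//2 = 4
t = 4*4 = 16
val = 8-4 = 4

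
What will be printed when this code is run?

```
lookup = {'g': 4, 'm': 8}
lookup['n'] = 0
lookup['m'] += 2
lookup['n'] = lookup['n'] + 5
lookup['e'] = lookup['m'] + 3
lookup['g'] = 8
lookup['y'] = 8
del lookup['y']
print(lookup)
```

{'g': 8, 'm': 10, 'n': 5, 'e': 13}

lookup['n'] = 0 → {'g': 4, 'm': 8, 'n': 0}
lookup['m'] = 8+2 = 10 → {'g': 4, 'm': 10, 'n': 0}
lookup['n'] = lookup['n']+5 = 5 → {'g': 4, 'm': 10, 'n': 5}
lookup['e'] = lookup['m']+3 = 13 → {'g': 4, 'm': 10, 'n': 5, 'e': 13}
lookup['g'] = 8 → {'g': 8, 'm': 10, 'n': 5, 'e': 13}
lookup['y'] = 8 → {'g': 8, 'm': 10, 'n': 5, 'e': 13, 'y': 8}
del 'y' → {'g': 8, 'm': 10, 'n': 5, 'e': 13}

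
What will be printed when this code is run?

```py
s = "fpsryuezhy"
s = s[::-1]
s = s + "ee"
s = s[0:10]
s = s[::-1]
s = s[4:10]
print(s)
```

reverse → 'yhzeuyrspf'
+ 'ee' → 'yhzeuyrspfee'
slice [0:10] → 'yhzeuyrspf'
reverse → 'fpsryuezhy'
slice [4:10] → 'yuezhy'

yuezhy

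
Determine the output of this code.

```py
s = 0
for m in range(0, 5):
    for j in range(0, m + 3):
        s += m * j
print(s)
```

155

m=0,j=0: s = 0+0 = 0
m=0,j=1: s = 0+0 = 0
m=0,j=2: s = 0+0 = 0
m=1,j=0: s = 0+0 = 0
m=1,j=1: s = 0+1 = 1
m=1,j=2: s = 1+2 = 3
m=1,j=3: s = 3+3 = 6
m=2,j=0: s = 6+0 = 6
m=2,j=1: s = 6+2 = 8
m=2,j=2: s = 8+4 = 12
m=2,j=3: s = 12+6 = 18
m=2,j=4: s = 18+8 = 26
m=3,j=0: s = 26+0 = 26
m=3,j=1: s = 26+3 = 29
m=3,j=2: s = 29+6 = 35
m=3,j=3: s = 35+9 = 44
m=3,j=4: s = 44+12 = 56
m=3,j=5: s = 56+15 = 71
m=4,j=0: s = 71+0 = 71
m=4,j=1: s = 71+4 = 75
m=4,j=2: s = 75+8 = 83
m=4,j=3: s = 83+12 = 95
m=4,j=4: s = 95+16 = 111
m=4,j=5: s = 111+20 = 131
m=4,j=6: s = 131+24 = 155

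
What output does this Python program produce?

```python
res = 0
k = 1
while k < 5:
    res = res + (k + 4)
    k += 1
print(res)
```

k=1: res = 0+5 = 5
k=2: res = 5+6 = 11
k=3: res = 11+7 = 18
k=4: res = 18+8 = 26

26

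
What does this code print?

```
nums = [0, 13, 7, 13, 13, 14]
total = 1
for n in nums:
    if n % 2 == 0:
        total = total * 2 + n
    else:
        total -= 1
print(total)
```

n=0: even, total = 1*2+0 = 2
n=13: not even, total = 2-1 = 1
n=7: not even, total = 1-1 = 0
n=13: not even, total = 0-1 = -1
n=13: not even, total = (-1)-1 = -2
n=14: even, total = (-2)*2+14 = 10

10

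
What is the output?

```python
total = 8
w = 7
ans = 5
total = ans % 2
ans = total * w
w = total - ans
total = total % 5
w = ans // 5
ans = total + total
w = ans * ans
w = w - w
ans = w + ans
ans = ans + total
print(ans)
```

total = 5%2 = 1
ans = 1*7 = 7
w = 1-7 = -6
total = 1%5 = 1
w = 7//5 = 1
ans = 1+1 = 2
w = 2*2 = 4
w = 4-4 = 0
ans = 0+2 = 2
ans = 2+1 = 3

3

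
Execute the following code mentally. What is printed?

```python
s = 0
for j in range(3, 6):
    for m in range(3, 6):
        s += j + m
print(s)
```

72

j=3,m=3: s = 0+6 = 6
j=3,m=4: s = 6+7 = 13
j=3,m=5: s = 13+8 = 21
j=4,m=3: s = 21+7 = 28
j=4,m=4: s = 28+8 = 36
j=4,m=5: s = 36+9 = 45
j=5,m=3: s = 45+8 = 53
j=5,m=4: s = 53+9 = 62
j=5,m=5: s = 62+10 = 72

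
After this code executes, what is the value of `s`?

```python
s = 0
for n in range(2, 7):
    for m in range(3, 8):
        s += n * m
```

n=2,m=3: s = 0+6 = 6
n=2,m=4: s = 6+8 = 14
n=2,m=5: s = 14+10 = 24
n=2,m=6: s = 24+12 = 36
n=2,m=7: s = 36+14 = 50
n=3,m=3: s = 50+9 = 59
n=3,m=4: s = 59+12 = 71
n=3,m=5: s = 71+15 = 86
n=3,m=6: s = 86+18 = 104
n=3,m=7: s = 104+21 = 125
n=4,m=3: s = 125+12 = 137
n=4,m=4: s = 137+16 = 153
n=4,m=5: s = 153+20 = 173
n=4,m=6: s = 173+24 = 197
n=4,m=7: s = 197+28 = 225
n=5,m=3: s = 225+15 = 240
n=5,m=4: s = 240+20 = 260
n=5,m=5: s = 260+25 = 285
n=5,m=6: s = 285+30 = 315
n=5,m=7: s = 315+35 = 350
n=6,m=3: s = 350+18 = 368
n=6,m=4: s = 368+24 = 392
n=6,m=5: s = 392+30 = 422
n=6,m=6: s = 422+36 = 458
n=6,m=7: s = 458+42 = 500

500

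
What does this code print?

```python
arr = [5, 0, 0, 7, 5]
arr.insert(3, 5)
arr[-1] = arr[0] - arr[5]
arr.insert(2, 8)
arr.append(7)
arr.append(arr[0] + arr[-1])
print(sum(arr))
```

44

insert 5 at 3 → [5, 0, 0, 5, 7, 5]
arr[-1] = arr[0]-arr[5] = 5-5 = 0 → [5, 0, 0, 5, 7, 0]
insert 8 at 2 → [5, 0, 8, 0, 5, 7, 0]
append 7 → [5, 0, 8, 0, 5, 7, 0, 7]
append arr[0]+arr[-1] = 5+7 = 12 → [5, 0, 8, 0, 5, 7, 0, 7, 12]
sum = 44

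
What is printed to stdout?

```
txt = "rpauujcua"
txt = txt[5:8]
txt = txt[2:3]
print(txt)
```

slice [5:8] → 'jcu'
slice [2:3] → 'u'

u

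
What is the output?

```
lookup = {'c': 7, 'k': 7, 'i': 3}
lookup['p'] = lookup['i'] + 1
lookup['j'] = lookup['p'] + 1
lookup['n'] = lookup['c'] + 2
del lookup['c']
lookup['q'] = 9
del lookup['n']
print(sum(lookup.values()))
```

28

lookup['p'] = lookup['i']+1 = 4 → {'c': 7, 'k': 7, 'i': 3, 'p': 4}
lookup['j'] = lookup['p']+1 = 5 → {'c': 7, 'k': 7, 'i': 3, 'p': 4, 'j': 5}
lookup['n'] = lookup['c']+2 = 9 → {'c': 7, 'k': 7, 'i': 3, 'p': 4, 'j': 5, 'n': 9}
del 'c' → {'k': 7, 'i': 3, 'p': 4, 'j': 5, 'n': 9}
lookup['q'] = 9 → {'k': 7, 'i': 3, 'p': 4, 'j': 5, 'n': 9, 'q': 9}
del 'n' → {'k': 7, 'i': 3, 'p': 4, 'j': 5, 'q': 9}
sum of values = 28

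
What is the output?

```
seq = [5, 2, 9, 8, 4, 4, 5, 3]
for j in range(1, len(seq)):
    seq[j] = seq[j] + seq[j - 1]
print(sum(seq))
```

j=1: seq[1] = 2+5 = 7 → [5, 7, 9, 8, 4, 4, 5, 3]
j=2: seq[2] = 9+7 = 16 → [5, 7, 16, 8, 4, 4, 5, 3]
j=3: seq[3] = 8+16 = 24 → [5, 7, 16, 24, 4, 4, 5, 3]
j=4: seq[4] = 4+24 = 28 → [5, 7, 16, 24, 28, 4, 5, 3]
j=5: seq[5] = 4+28 = 32 → [5, 7, 16, 24, 28, 32, 5, 3]
j=6: seq[6] = 5+32 = 37 → [5, 7, 16, 24, 28, 32, 37, 3]
j=7: seq[7] = 3+37 = 40 → [5, 7, 16, 24, 28, 32, 37, 40]
sum = 189

189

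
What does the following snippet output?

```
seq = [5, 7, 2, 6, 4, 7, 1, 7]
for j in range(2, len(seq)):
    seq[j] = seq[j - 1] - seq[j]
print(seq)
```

j=2: seq[2] = 7-2 = 5 → [5, 7, 5, 6, 4, 7, 1, 7]
j=3: seq[3] = 5-6 = -1 → [5, 7, 5, -1, 4, 7, 1, 7]
j=4: seq[4] = (-1)-4 = -5 → [5, 7, 5, -1, -5, 7, 1, 7]
j=5: seq[5] = (-5)-7 = -12 → [5, 7, 5, -1, -5, -12, 1, 7]
j=6: seq[6] = (-12)-1 = -13 → [5, 7, 5, -1, -5, -12, -13, 7]
j=7: seq[7] = (-13)-7 = -20 → [5, 7, 5, -1, -5, -12, -13, -20]

[5, 7, 5, -1, -5, -12, -13, -20]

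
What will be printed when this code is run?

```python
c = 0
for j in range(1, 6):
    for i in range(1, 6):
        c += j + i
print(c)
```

j=1,i=1: c = 0+2 = 2
j=1,i=2: c = 2+3 = 5
j=1,i=3: c = 5+4 = 9
j=1,i=4: c = 9+5 = 14
j=1,i=5: c = 14+6 = 20
j=2,i=1: c = 20+3 = 23
j=2,i=2: c = 23+4 = 27
j=2,i=3: c = 27+5 = 32
j=2,i=4: c = 32+6 = 38
j=2,i=5: c = 38+7 = 45
j=3,i=1: c = 45+4 = 49
j=3,i=2: c = 49+5 = 54
j=3,i=3: c = 54+6 = 60
j=3,i=4: c = 60+7 = 67
j=3,i=5: c = 67+8 = 75
j=4,i=1: c = 75+5 = 80
j=4,i=2: c = 80+6 = 86
j=4,i=3: c = 86+7 = 93
j=4,i=4: c = 93+8 = 101
j=4,i=5: c = 101+9 = 110
j=5,i=1: c = 110+6 = 116
j=5,i=2: c = 116+7 = 123
j=5,i=3: c = 123+8 = 131
j=5,i=4: c = 131+9 = 140
j=5,i=5: c = 140+10 = 150

150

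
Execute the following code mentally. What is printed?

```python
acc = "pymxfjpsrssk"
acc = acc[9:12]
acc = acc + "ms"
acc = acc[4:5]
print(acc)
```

slice [9:12] → 'ssk'
+ 'ms' → 'sskms'
slice [4:5] → 's'

s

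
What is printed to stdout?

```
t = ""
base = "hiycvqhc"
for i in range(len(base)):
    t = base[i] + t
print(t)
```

i=0: prepend 'h' → 'h'
i=1: prepend 'i' → 'ih'
i=2: prepend 'y' → 'yih'
i=3: prepend 'c' → 'cyih'
i=4: prepend 'v' → 'vcyih'
i=5: prepend 'q' → 'qvcyih'
i=6: prepend 'h' → 'hqvcyih'
i=7: prepend 'c' → 'chqvcyih'

chqvcyih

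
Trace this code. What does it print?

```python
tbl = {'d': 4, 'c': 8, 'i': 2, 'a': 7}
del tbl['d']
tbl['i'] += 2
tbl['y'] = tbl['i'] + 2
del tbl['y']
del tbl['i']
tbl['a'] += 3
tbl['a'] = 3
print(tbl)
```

{'c': 8, 'a': 3}

del 'd' → {'c': 8, 'i': 2, 'a': 7}
tbl['i'] = 2+2 = 4 → {'c': 8, 'i': 4, 'a': 7}
tbl['y'] = tbl['i']+2 = 6 → {'c': 8, 'i': 4, 'a': 7, 'y': 6}
del 'y' → {'c': 8, 'i': 4, 'a': 7}
del 'i' → {'c': 8, 'a': 7}
tbl['a'] = 7+3 = 10 → {'c': 8, 'a': 10}
tbl['a'] = 3 → {'c': 8, 'a': 3}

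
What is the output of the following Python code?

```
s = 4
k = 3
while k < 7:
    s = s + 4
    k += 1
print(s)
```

20

k=3: s = 4+4 = 8
k=4: s = 8+4 = 12
k=5: s = 12+4 = 16
k=6: s = 16+4 = 20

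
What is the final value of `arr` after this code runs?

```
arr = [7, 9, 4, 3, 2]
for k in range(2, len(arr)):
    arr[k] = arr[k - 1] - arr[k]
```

k=2: arr[2] = 9-4 = 5 → [7, 9, 5, 3, 2]
k=3: arr[3] = 5-3 = 2 → [7, 9, 5, 2, 2]
k=4: arr[4] = 2-2 = 0 → [7, 9, 5, 2, 0]

[7, 9, 5, 2, 0]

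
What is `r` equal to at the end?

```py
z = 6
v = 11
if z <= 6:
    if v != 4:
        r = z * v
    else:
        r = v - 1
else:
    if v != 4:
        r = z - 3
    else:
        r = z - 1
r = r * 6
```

396

z=6, v=11
z <= 6 is True; v != 4 is True
→ r = z * v = 66
r = 66*6 = 396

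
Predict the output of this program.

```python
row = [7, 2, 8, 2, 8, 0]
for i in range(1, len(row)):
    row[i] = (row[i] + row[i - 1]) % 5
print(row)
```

[7, 4, 2, 4, 2, 2]

i=1: row[1] = (2+7)%5 = 4 → [7, 4, 8, 2, 8, 0]
i=2: row[2] = (8+4)%5 = 2 → [7, 4, 2, 2, 8, 0]
i=3: row[3] = (2+2)%5 = 4 → [7, 4, 2, 4, 8, 0]
i=4: row[4] = (8+4)%5 = 2 → [7, 4, 2, 4, 2, 0]
i=5: row[5] = (0+2)%5 = 2 → [7, 4, 2, 4, 2, 2]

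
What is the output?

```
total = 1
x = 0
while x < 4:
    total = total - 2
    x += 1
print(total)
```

x=0: total = 1-2 = -1
x=1: total = (-1)-2 = -3
x=2: total = (-3)-2 = -5
x=3: total = (-5)-2 = -7

-7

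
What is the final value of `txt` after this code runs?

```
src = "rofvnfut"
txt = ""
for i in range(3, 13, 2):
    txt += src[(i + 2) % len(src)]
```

i=3: add src[5]='f' → 'f'
i=5: add src[7]='t' → 'ft'
i=7: add src[1]='o' → 'fto'
i=9: add src[3]='v' → 'ftov'
i=11: add src[5]='f' → 'ftovf'

'ftovf'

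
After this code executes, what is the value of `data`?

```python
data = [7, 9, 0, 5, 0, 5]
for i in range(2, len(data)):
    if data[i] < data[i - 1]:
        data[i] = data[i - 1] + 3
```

[7, 9, 12, 15, 18, 21]

i=2: 0<9, data[2] = 9+3 = 12 → [7, 9, 12, 5, 0, 5]
i=3: 5<12, data[3] = 12+3 = 15 → [7, 9, 12, 15, 0, 5]
i=4: 0<15, data[4] = 15+3 = 18 → [7, 9, 12, 15, 18, 5]
i=5: 5<18, data[5] = 18+3 = 21 → [7, 9, 12, 15, 18, 21]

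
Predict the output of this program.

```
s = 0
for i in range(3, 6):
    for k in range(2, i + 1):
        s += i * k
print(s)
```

121

i=3,k=2: s = 0+6 = 6
i=3,k=3: s = 6+9 = 15
i=4,k=2: s = 15+8 = 23
i=4,k=3: s = 23+12 = 35
i=4,k=4: s = 35+16 = 51
i=5,k=2: s = 51+10 = 61
i=5,k=3: s = 61+15 = 76
i=5,k=4: s = 76+20 = 96
i=5,k=5: s = 96+25 = 121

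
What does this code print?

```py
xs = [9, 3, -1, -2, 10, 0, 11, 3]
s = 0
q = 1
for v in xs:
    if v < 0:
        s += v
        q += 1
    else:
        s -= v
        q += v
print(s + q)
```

0

v=9: not <0, s = 0-9 = -9; q=10
v=3: not <0, s = (-9)-3 = -12; q=13
v=-1: <0, s = (-12)+(-1) = -13; q=14
v=-2: <0, s = (-13)+(-2) = -15; q=15
v=10: not <0, s = (-15)-10 = -25; q=25
v=0: not <0, s = (-25)-0 = -25; q=25
v=11: not <0, s = (-25)-11 = -36; q=36
v=3: not <0, s = (-36)-3 = -39; q=39
s+q = (-39)+39 = 0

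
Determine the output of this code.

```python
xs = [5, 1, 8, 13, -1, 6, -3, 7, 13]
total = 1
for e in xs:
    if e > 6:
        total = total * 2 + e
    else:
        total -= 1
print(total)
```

115

e=5: not >6, total = 1-1 = 0
e=1: not >6, total = 0-1 = -1
e=8: >6, total = (-1)*2+8 = 6
e=13: >6, total = 6*2+13 = 25
e=-1: not >6, total = 25-1 = 24
e=6: not >6, total = 24-1 = 23
e=-3: not >6, total = 23-1 = 22
e=7: >6, total = 22*2+7 = 51
e=13: >6, total = 51*2+13 = 115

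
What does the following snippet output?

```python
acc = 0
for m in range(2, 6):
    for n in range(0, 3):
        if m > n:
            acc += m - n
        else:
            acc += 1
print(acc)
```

m=2,n=0: 2>0, acc = 0+2 = 2
m=2,n=1: 2>1, acc = 2+1 = 3
m=2,n=2: not 2>2, acc = 3+1 = 4
m=3,n=0: 3>0, acc = 4+3 = 7
m=3,n=1: 3>1, acc = 7+2 = 9
m=3,n=2: 3>2, acc = 9+1 = 10
m=4,n=0: 4>0, acc = 10+4 = 14
m=4,n=1: 4>1, acc = 14+3 = 17
m=4,n=2: 4>2, acc = 17+2 = 19
m=5,n=0: 5>0, acc = 19+5 = 24
m=5,n=1: 5>1, acc = 24+4 = 28
m=5,n=2: 5>2, acc = 28+3 = 31

31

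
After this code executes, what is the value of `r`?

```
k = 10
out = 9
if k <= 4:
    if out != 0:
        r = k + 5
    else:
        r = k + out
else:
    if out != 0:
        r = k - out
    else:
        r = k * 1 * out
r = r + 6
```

7

k=10, out=9
k <= 4 is False; out != 0 is True
→ r = k - out = 1
r = 1+6 = 7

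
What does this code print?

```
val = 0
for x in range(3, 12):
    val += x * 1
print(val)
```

x=3: val = 0+3*1 = 3
x=4: val = 3+4*1 = 7
x=5: val = 7+5*1 = 12
x=6: val = 12+6*1 = 18
x=7: val = 18+7*1 = 25
x=8: val = 25+8*1 = 33
x=9: val = 33+9*1 = 42
x=10: val = 42+10*1 = 52
x=11: val = 52+11*1 = 63

63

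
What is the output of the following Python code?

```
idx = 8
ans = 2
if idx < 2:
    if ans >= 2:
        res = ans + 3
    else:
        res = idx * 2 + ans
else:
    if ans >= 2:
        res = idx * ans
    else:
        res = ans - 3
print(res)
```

idx=8, ans=2
idx < 2 is False; ans >= 2 is True
→ res = idx * ans = 16

16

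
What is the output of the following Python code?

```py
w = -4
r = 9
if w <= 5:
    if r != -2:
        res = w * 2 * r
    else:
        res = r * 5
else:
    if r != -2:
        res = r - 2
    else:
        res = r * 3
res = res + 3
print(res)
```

-69

w=-4, r=9
w <= 5 is True; r != -2 is True
→ res = w * 2 * r = -72
res = (-72)+3 = -69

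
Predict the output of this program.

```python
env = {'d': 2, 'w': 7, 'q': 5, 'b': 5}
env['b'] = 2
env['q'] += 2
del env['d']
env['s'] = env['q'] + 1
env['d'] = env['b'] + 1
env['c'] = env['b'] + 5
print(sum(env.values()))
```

34

env['b'] = 2 → {'d': 2, 'w': 7, 'q': 5, 'b': 2}
env['q'] = 5+2 = 7 → {'d': 2, 'w': 7, 'q': 7, 'b': 2}
del 'd' → {'w': 7, 'q': 7, 'b': 2}
env['s'] = env['q']+1 = 8 → {'w': 7, 'q': 7, 'b': 2, 's': 8}
env['d'] = env['b']+1 = 3 → {'w': 7, 'q': 7, 'b': 2, 's': 8, 'd': 3}
env['c'] = env['b']+5 = 7 → {'w': 7, 'q': 7, 'b': 2, 's': 8, 'd': 3, 'c': 7}
sum of values = 34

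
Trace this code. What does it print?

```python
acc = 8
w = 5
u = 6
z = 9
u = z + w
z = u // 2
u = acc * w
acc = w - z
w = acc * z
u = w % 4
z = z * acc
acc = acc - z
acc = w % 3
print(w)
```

u = 9+5 = 14
z = 14//2 = 7
u = 8*5 = 40
acc = 5-7 = -2
w = (-2)*7 = -14
u = (-14)%4 = 2
z = 7*(-2) = -14
acc = (-2)-(-14) = 12
acc = (-14)%3 = 1

-14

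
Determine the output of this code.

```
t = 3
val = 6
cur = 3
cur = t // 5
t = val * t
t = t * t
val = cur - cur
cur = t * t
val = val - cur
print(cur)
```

cur = 3//5 = 0
t = 6*3 = 18
t = 18*18 = 324
val = 0-0 = 0
cur = 324*324 = 104976
val = 0-104976 = -104976

104976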